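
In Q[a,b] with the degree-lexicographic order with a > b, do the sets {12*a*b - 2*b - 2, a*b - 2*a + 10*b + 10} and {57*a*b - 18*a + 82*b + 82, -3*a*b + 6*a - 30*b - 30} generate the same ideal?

Equality of ideals is decidable: compute both reduced Gröbner bases (unique for the ordering) and check whether they agree.
Buchberger on the first generating set:
f_1 = 12*a*b - 2*b - 2, LT = a*b.
f_2 = a*b - 2*a + 10*b + 10, LT = a*b.

S(f_1,f_2): lcm = a*b. S = 2*a - 61/6*b - 61/6.
  leading term a: no divisor's leading term divides it; move 2*a to the remainder.
  leading term b: no divisor's leading term divides it; move -61/6*b to the remainder.
  leading term 1: no divisor's leading term divides it; move -61/6 to the remainder.
  remainder 2*a - 61/6*b - 61/6 ≠ 0; add g_3 = 2*a - 61/6*b - 61/6 to the basis.

S(f_1,g_3): lcm = a*b. S = 61/12*b**2 + 59/12*b - 1/6.
  leading term b**2: no divisor's leading term divides it; move 61/12*b**2 to the remainder.
  leading term b: no divisor's leading term divides it; move 59/12*b to the remainder.
  leading term 1: no divisor's leading term divides it; move -1/6 to the remainder.
  remainder 61/12*b**2 + 59/12*b - 1/6 ≠ 0; add g_4 = 61/12*b**2 + 59/12*b - 1/6 to the basis.

The other S-polynomials (S(f_2,g_3), S(f_1,g_4), S(f_2,g_4), S(g_3,g_4)) all reduce to 0 modulo the current basis, so we have a Gröbner basis.
Inter-reduce: drop elements whose leading term is divisible by another's, tail-reduce, and make monic.
Reduced Gröbner basis: {b**2 + 59/61*b - 2/61, a - 61/12*b - 61/12}.

Buchberger on the second generating set:
h_1 = 57*a*b - 18*a + 82*b + 82, LT = a*b.
h_2 = -3*a*b + 6*a - 30*b - 30, LT = a*b.

S(h_1,h_2): lcm = a*b. S = 32/19*a - 488/57*b - 488/57.
  leading term a: no divisor's leading term divides it; move 32/19*a to the remainder.
  leading term b: no divisor's leading term divides it; move -488/57*b to the remainder.
  leading term 1: no divisor's leading term divides it; move -488/57 to the remainder.
  remainder 32/19*a - 488/57*b - 488/57 ≠ 0; add k_3 = 32/19*a - 488/57*b - 488/57 to the basis.

S(h_1,k_3): lcm = a*b. S = 61/12*b**2 - 6/19*a + 1487/228*b + 82/57.
  leading term b**2: no divisor's leading term divides it; move 61/12*b**2 to the remainder.
  leading term a: subtract (-3/16)·k_3 from -6/19*a + 1487/228*b + 82/57 → 59/12*b - 1/6
  leading term b: no divisor's leading term divides it; move 59/12*b to the remainder.
  leading term 1: no divisor's leading term divides it; move -1/6 to the remainder.
  remainder 61/12*b**2 + 59/12*b - 1/6 ≠ 0; add k_4 = 61/12*b**2 + 59/12*b - 1/6 to the basis.

The other S-polynomials (S(h_2,k_3), S(h_1,k_4), S(h_2,k_4), S(k_3,k_4)) all reduce to 0 modulo the current basis, so we have a Gröbner basis.
Inter-reduce: drop elements whose leading term is divisible by another's, tail-reduce, and make monic.
Reduced Gröbner basis: {b**2 + 59/61*b - 2/61, a - 61/12*b - 61/12}.

These coincide, so the ideals are equal.

Yes, the ideals are equal.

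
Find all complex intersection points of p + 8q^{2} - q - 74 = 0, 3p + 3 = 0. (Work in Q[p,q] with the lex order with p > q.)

{(-1, -3), (-1, 25/8)}

Compute a lex Gröbner basis by Buchberger's algorithm.
f_1 = p + 8q^{2} - q - 74, LT = p.
f_2 = 3p + 3, LT = p.

S(f_1,f_2): lcm = p. S = 8q^{2} - q - 75.
  leading term q^{2}: no divisor's leading term divides it; move 8q^{2} to the remainder.
  leading term q: no divisor's leading term divides it; move -q to the remainder.
  leading term 1: no divisor's leading term divides it; move -75 to the remainder.
  remainder 8q^{2} - q - 75 ≠ 0; add h_3 = 8q^{2} - q - 75 to the basis.

S(f_1,h_3): leading monomials are coprime, so the S-polynomial reduces to 0 (Buchberger's first criterion).
S(f_2,h_3): leading monomials are coprime, so the S-polynomial reduces to 0 (Buchberger's first criterion).
Every S-polynomial of the final basis reduces to 0, so we have a Gröbner basis.
Inter-reduce: drop elements whose leading term is divisible by another's, tail-reduce, and make monic.
Reduced Gröbner basis: {p + 1, q^{2} - \tfrac{1}{8}q - \tfrac{75}{8}}.

The lex basis is triangular: the last element involves only q. Solving q^{2} - \tfrac{1}{8}q - \tfrac{75}{8} = 0 gives q ∈ {-3, 25/8}; substituting each value into the earlier elements determines the remaining variables.
  q = -3: the earlier basis element becomes p + 1 = 0, giving p = -1 — point (-1, -3).
  q = 25/8: the earlier basis element becomes p + 1 = 0, giving p = -1 — point (-1, 25/8).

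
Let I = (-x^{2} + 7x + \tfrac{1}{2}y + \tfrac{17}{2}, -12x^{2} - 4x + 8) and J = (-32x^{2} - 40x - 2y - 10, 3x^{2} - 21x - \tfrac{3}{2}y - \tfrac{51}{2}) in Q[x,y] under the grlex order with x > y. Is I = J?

Yes, the ideals are equal.

Two ideals are equal iff their reduced Gröbner bases coincide (the reduced basis is unique for a fixed ordering).
Buchberger on the first generating set:
f_1 = -x^{2} + 7x + \tfrac{1}{2}y + \tfrac{17}{2}, LT = x^{2}.
f_2 = -12x^{2} - 4x + 8, LT = x^{2}.

S(f_1,f_2): lcm = x^{2}. S = -\tfrac{22}{3}x - \tfrac{1}{2}y - \tfrac{47}{6}.
  leading term x: no divisor's leading term divides it; move -\tfrac{22}{3}x to the remainder.
  leading term y: no divisor's leading term divides it; move -\tfrac{1}{2}y to the remainder.
  leading term 1: no divisor's leading term divides it; move -\tfrac{47}{6} to the remainder.
  remainder -\tfrac{22}{3}x - \tfrac{1}{2}y - \tfrac{47}{6} ≠ 0; add g_3 = -\tfrac{22}{3}x - \tfrac{1}{2}y - \tfrac{47}{6} to the basis.

S(f_1,g_3): lcm = x^{2}. S = -\tfrac{3}{44}xy - \tfrac{355}{44}x - \tfrac{1}{2}y - \tfrac{17}{2}.
  leading term xy: subtract (\tfrac{9}{968}y)·g_3 from -\tfrac{3}{44}xy - \tfrac{355}{44}x - \tfrac{1}{2}y - \tfrac{17}{2} → \tfrac{9}{1936}y^{2} - \tfrac{355}{44}x - \tfrac{827}{1936}y - \tfrac{17}{2}
  leading term y^{2}: no divisor's leading term divides it; move \tfrac{9}{1936}y^{2} to the remainder.
  leading term x: subtract (\tfrac{1065}{968})·g_3 from -\tfrac{355}{44}x - \tfrac{827}{1936}y - \tfrac{17}{2} → \tfrac{119}{968}y + \tfrac{229}{1936}
  leading term y: no divisor's leading term divides it; move \tfrac{119}{968}y to the remainder.
  leading term 1: no divisor's leading term divides it; move \tfrac{229}{1936} to the remainder.
  remainder \tfrac{9}{1936}y^{2} + \tfrac{119}{968}y + \tfrac{229}{1936} ≠ 0; add g_4 = \tfrac{9}{1936}y^{2} + \tfrac{119}{968}y + \tfrac{229}{1936} to the basis.

The other S-polynomials (S(f_2,g_3), S(f_1,g_4), S(f_2,g_4), S(g_3,g_4)) all reduce to 0 modulo the current basis, so we have a Gröbner basis.
Inter-reduce: drop elements whose leading term is divisible by another's, tail-reduce, and make monic.
Reduced Gröbner basis: {y^{2} + \tfrac{238}{9}y + \tfrac{229}{9}, x + \tfrac{3}{44}y + \tfrac{47}{44}}.

Buchberger on the second generating set:
h_1 = -32x^{2} - 40x - 2y - 10, LT = x^{2}.
h_2 = 3x^{2} - 21x - \tfrac{3}{2}y - \tfrac{51}{2}, LT = x^{2}.

S(h_1,h_2): lcm = x^{2}. S = \tfrac{33}{4}x + \tfrac{9}{16}y + \tfrac{141}{16}.
  leading term x: no divisor's leading term divides it; move \tfrac{33}{4}x to the remainder.
  leading term y: no divisor's leading term divides it; move \tfrac{9}{16}y to the remainder.
  leading term 1: no divisor's leading term divides it; move \tfrac{141}{16} to the remainder.
  remainder \tfrac{33}{4}x + \tfrac{9}{16}y + \tfrac{141}{16} ≠ 0; add k_3 = \tfrac{33}{4}x + \tfrac{9}{16}y + \tfrac{141}{16} to the basis.

S(h_1,k_3): lcm = x^{2}. S = -\tfrac{3}{44}xy + \tfrac{2}{11}x + \tfrac{1}{16}y + \tfrac{5}{16}.
  leading term xy: subtract (-\tfrac{1}{121}y)·k_3 from -\tfrac{3}{44}xy + \tfrac{2}{11}x + \tfrac{1}{16}y + \tfrac{5}{16} → \tfrac{9}{1936}y^{2} + \tfrac{2}{11}x + \tfrac{131}{968}y + \tfrac{5}{16}
  leading term y^{2}: no divisor's leading term divides it; move \tfrac{9}{1936}y^{2} to the remainder.
  leading term x: subtract (\tfrac{8}{363})·k_3 from \tfrac{2}{11}x + \tfrac{131}{968}y + \tfrac{5}{16} → \tfrac{119}{968}y + \tfrac{229}{1936}
  leading term y: no divisor's leading term divides it; move \tfrac{119}{968}y to the remainder.
  leading term 1: no divisor's leading term divides it; move \tfrac{229}{1936} to the remainder.
  remainder \tfrac{9}{1936}y^{2} + \tfrac{119}{968}y + \tfrac{229}{1936} ≠ 0; add k_4 = \tfrac{9}{1936}y^{2} + \tfrac{119}{968}y + \tfrac{229}{1936} to the basis.

The other S-polynomials (S(h_2,k_3), S(h_1,k_4), S(h_2,k_4), S(k_3,k_4)) all reduce to 0 modulo the current basis, so we have a Gröbner basis.
Inter-reduce: drop elements whose leading term is divisible by another's, tail-reduce, and make monic.
Reduced Gröbner basis: {y^{2} + \tfrac{238}{9}y + \tfrac{229}{9}, x + \tfrac{3}{44}y + \tfrac{47}{44}}.

Same reduced basis, so the two generating sets span the same ideal.
The choice of monomial ordering does not affect the verdict — as long as both bases are computed under the same ordering, their equality decides ideal equality.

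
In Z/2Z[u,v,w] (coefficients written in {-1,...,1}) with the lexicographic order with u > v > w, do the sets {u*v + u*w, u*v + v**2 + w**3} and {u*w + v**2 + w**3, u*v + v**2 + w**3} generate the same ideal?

Yes, the ideals are equal.

For a fixed monomial order, each ideal has a unique reduced Gröbner basis; comparing bases decides equality.
Buchberger on the first generating set:
f_1 = u*v + u*w, LT = u*v.
f_2 = u*v + v**2 + w**3, LT = u*v.

S(f_1,f_2): lcm = u*v. S = u*w + v**2 + w**3.
  leading term u*w: no divisor's leading term divides it; move u*w to the remainder.
  leading term v**2: no divisor's leading term divides it; move v**2 to the remainder.
  leading term w**3: no divisor's leading term divides it; move w**3 to the remainder.
  remainder u*w + v**2 + w**3 ≠ 0; add g_3 = u*w + v**2 + w**3 to the basis.

S(f_1,g_3): lcm = u*v*w. S = u*w**2 + v**3 + v*w**3.
  leading term u*w**2: subtract (w)·g_3 from u*w**2 + v**3 + v*w**3 → v**3 + v**2*w + v*w**3 + w**4
  leading term v**3: no divisor's leading term divides it; move v**3 to the remainder.
  leading term v**2*w: no divisor's leading term divides it; move v**2*w to the remainder.
  leading term v*w**3: no divisor's leading term divides it; move v*w**3 to the remainder.
  leading term w**4: no divisor's leading term divides it; move w**4 to the remainder.
  remainder v**3 + v**2*w + v*w**3 + w**4 ≠ 0; add g_4 = v**3 + v**2*w + v*w**3 + w**4 to the basis.

The other S-polynomials (S(f_2,g_3), S(f_1,g_4), S(f_2,g_4), S(g_3,g_4)) all reduce to 0 modulo the current basis, so we have a Gröbner basis.
Inter-reduce: drop elements whose leading term is divisible by another's, tail-reduce, and make monic.
Reduced Gröbner basis: {u*v + v**2 + w**3, u*w + v**2 + w**3, v**3 + v**2*w + v*w**3 + w**4}.

Buchberger on the second generating set:
h_1 = u*w + v**2 + w**3, LT = u*w.
h_2 = u*v + v**2 + w**3, LT = u*v.

S(h_1,h_2): lcm = u*v*w. S = v**3 + v**2*w + v*w**3 + w**4.
  leading term v**3: no divisor's leading term divides it; move v**3 to the remainder.
  leading term v**2*w: no divisor's leading term divides it; move v**2*w to the remainder.
  leading term v*w**3: no divisor's leading term divides it; move v*w**3 to the remainder.
  leading term w**4: no divisor's leading term divides it; move w**4 to the remainder.
  remainder v**3 + v**2*w + v*w**3 + w**4 ≠ 0; add k_3 = v**3 + v**2*w + v*w**3 + w**4 to the basis.

The other S-polynomials (S(h_1,k_3), S(h_2,k_3)) all reduce to 0 modulo the current basis, so we have a Gröbner basis.
Inter-reduce: drop elements whose leading term is divisible by another's, tail-reduce, and make monic.
Reduced Gröbner basis: {u*v + v**2 + w**3, u*w + v**2 + w**3, v**3 + v**2*w + v*w**3 + w**4}.

The two bases agree; hence the ideals are identical.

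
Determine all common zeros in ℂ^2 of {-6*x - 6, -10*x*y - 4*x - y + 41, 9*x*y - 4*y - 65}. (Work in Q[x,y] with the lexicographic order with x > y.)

Compute a lex Gröbner basis by Buchberger's algorithm.
f_1 = -6*x - 6, LT = x.
f_2 = -10*x*y - 4*x - y + 41, LT = x*y.
f_3 = 9*x*y - 4*y - 65, LT = x*y.

S(f_1,f_2): lcm = x*y. S = -2/5*x + 9/10*y + 41/10.
  leading term x: subtract (1/15)·f_1 from -2/5*x + 9/10*y + 41/10 → 9/10*y + 9/2
  leading term y: no divisor's leading term divides it; move 9/10*y to the remainder.
  leading term 1: no divisor's leading term divides it; move 9/2 to the remainder.
  remainder 9/10*y + 9/2 ≠ 0; add h_4 = 9/10*y + 9/2 to the basis.

The other S-polynomials (S(f_1,f_3), S(f_2,f_3), S(f_1,h_4), S(f_2,h_4), S(f_3,h_4)) all reduce to 0 modulo the current basis, so we have a Gröbner basis.
Inter-reduce: drop elements whose leading term is divisible by another's, tail-reduce, and make monic.
Reduced Gröbner basis: {x + 1, y + 5}.

The lex basis is triangular: the last element involves only y. Solving y + 5 = 0 gives y ∈ {-5}; substituting each value into the earlier elements determines the remaining variables.
  y = -5: the earlier basis element becomes x + 1 = 0, giving x = -1 — point (-1, -5).
Each listed point satisfies every original equation (direct substitution).

{(-1, -5)}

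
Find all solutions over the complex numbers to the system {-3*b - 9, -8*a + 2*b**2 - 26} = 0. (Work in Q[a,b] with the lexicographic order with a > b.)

Compute a lex Gröbner basis by Buchberger's algorithm.
f_1 = -3*b - 9, LT = b.
f_2 = -8*a + 2*b**2 - 26, LT = a.

The S-polynomials (S(f_1,f_2)) all reduce to 0 modulo the current basis, so we have a Gröbner basis.
Inter-reduce: drop elements whose leading term is divisible by another's, tail-reduce, and make monic.
Reduced Gröbner basis: {a + 1, b + 3}.

From the last basis element, b + 3 = 0, so b takes values in {-3}. Each choice, substituted upward through the basis, yields the corresponding point(s) of the solution set.
  b = -3: the earlier basis element becomes a + 1 = 0, giving a = -1 — point (-1, -3).

{(-1, -3)}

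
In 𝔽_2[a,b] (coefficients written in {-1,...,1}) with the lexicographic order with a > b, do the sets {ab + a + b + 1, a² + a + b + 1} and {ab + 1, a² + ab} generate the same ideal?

Since reduced Gröbner bases are canonical representatives of ideals under a given ordering, it suffices to compute and compare them.
Buchberger on the first generating set:
f_1 = ab + a + b + 1, LT = ab.
f_2 = a² + a + b + 1, LT = a².

S(f_1,f_2): lcm = a²b. S = a² + a + b² + b.
  leading term a²: subtract (1)·f_2 from a² + a + b² + b → b² + 1
  leading term b²: no divisor's leading term divides it; move b² to the remainder.
  leading term 1: no divisor's leading term divides it; move 1 to the remainder.
  remainder b² + 1 ≠ 0; add g_3 = b² + 1 to the basis.

S(f_1,g_3): lcm = ab². S = ab + a + b² + b.
  leading term ab: subtract (1)·f_1 from ab + a + b² + b → b² + 1
  leading term b²: subtract (1)·g_3 from b² + 1 → 0
  remainder 0.

S(f_2,g_3): leading monomials are coprime, so the S-polynomial reduces to 0 (Buchberger's first criterion).
Every S-polynomial of the final basis reduces to 0, so we have a Gröbner basis.
Inter-reduce: drop elements whose leading term is divisible by another's, tail-reduce, and make monic.
Reduced Gröbner basis: {a² + a + b + 1, ab + a + b + 1, b² + 1}.

Buchberger on the second generating set:
h_1 = ab + 1, LT = ab.
h_2 = a² + ab, LT = a².

S(h_1,h_2): lcm = a²b. S = ab² + a.
  leading term ab²: subtract (b)·h_1 from ab² + a → a + b
  leading term a: no divisor's leading term divides it; move a to the remainder.
  leading term b: no divisor's leading term divides it; move b to the remainder.
  remainder a + b ≠ 0; add k_3 = a + b to the basis.

S(h_1,k_3): lcm = ab. S = b² + 1.
  leading term b²: no divisor's leading term divides it; move b² to the remainder.
  leading term 1: no divisor's leading term divides it; move 1 to the remainder.
  remainder b² + 1 ≠ 0; add k_4 = b² + 1 to the basis.

S(h_2,k_3): lcm = a². S = 0.
  remainder 0.

S(h_1,k_4): lcm = ab². S = a + b.
  leading term a: subtract (1)·k_3 from a + b → 0
  remainder 0.

S(h_2,k_4): leading monomials are coprime, so the S-polynomial reduces to 0 (Buchberger's first criterion).
S(k_3,k_4): leading monomials are coprime, so the S-polynomial reduces to 0 (Buchberger's first criterion).
Every S-polynomial of the final basis reduces to 0, so we have a Gröbner basis.
Inter-reduce: drop elements whose leading term is divisible by another's, tail-reduce, and make monic.
Reduced Gröbner basis: {a + b, b² + 1}.

The bases are distinct; the ideals are different.
The choice of monomial ordering does not affect the verdict — as long as both bases are computed under the same ordering, their equality decides ideal equality.

No, the ideals differ.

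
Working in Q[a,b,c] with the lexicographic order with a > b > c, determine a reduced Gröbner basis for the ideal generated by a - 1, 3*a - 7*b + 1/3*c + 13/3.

f_1 = a - 1, LT = a.
f_2 = 3*a - 7*b + 1/3*c + 13/3, LT = a.

S(f_1,f_2): lcm = a. S = 7/3*b - 1/9*c - 22/9.
  leading term b: no divisor's leading term divides it; move 7/3*b to the remainder.
  leading term c: no divisor's leading term divides it; move -1/9*c to the remainder.
  leading term 1: no divisor's leading term divides it; move -22/9 to the remainder.
  remainder 7/3*b - 1/9*c - 22/9 ≠ 0; add g_3 = 7/3*b - 1/9*c - 22/9 to the basis.

The other S-polynomials (S(f_1,g_3), S(f_2,g_3)) all reduce to 0 modulo the current basis, so we have a Gröbner basis.
Inter-reduce: drop elements whose leading term is divisible by another's, tail-reduce, and make monic.

G = {a - 1, b - 1/21*c - 22/21}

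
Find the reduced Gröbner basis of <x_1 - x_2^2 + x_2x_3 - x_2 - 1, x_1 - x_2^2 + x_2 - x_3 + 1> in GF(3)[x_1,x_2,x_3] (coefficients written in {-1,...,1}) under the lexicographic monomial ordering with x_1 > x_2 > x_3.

G = {x_1 - x_2^2 + x_2 - x_3 + 1, x_2x_3 + x_2 + x_3 + 1}

f_1 = x_1 - x_2^2 + x_2x_3 - x_2 - 1, LT = x_1.
f_2 = x_1 - x_2^2 + x_2 - x_3 + 1, LT = x_1.

S(f_1,f_2): lcm = x_1. S = x_2x_3 + x_2 + x_3 + 1.
  leading term x_2x_3: no divisor's leading term divides it; move x_2x_3 to the remainder.
  leading term x_2: no divisor's leading term divides it; move x_2 to the remainder.
  leading term x_3: no divisor's leading term divides it; move x_3 to the remainder.
  leading term 1: no divisor's leading term divides it; move 1 to the remainder.
  remainder x_2x_3 + x_2 + x_3 + 1 ≠ 0; add g_3 = x_2x_3 + x_2 + x_3 + 1 to the basis.

S(f_1,g_3): leading monomials are coprime, so the S-polynomial reduces to 0 (Buchberger's first criterion).
S(f_2,g_3): leading monomials are coprime, so the S-polynomial reduces to 0 (Buchberger's first criterion).
Every S-polynomial of the final basis reduces to 0, so we have a Gröbner basis.
Inter-reduce: drop elements whose leading term is divisible by another's, tail-reduce, and make monic.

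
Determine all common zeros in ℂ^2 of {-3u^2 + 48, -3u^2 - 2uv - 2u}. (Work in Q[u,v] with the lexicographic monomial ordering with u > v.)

{(4, -7), (-4, 5)}

Compute a lex Gröbner basis by Buchberger's algorithm.
f_1 = -3u^2 + 48, LT = u^2.
f_2 = -3u^2 - 2uv - 2u, LT = u^2.

S(f_1,f_2): lcm = u^2. S = -2/3uv - 2/3u - 16.
  reduce S modulo (f_1, f_2):
  remainder -2/3uv - 2/3u - 16 ≠ 0; add h_3 = -2/3uv - 2/3u - 16 to the basis.

S(f_1,h_3): lcm = u^2v. S = -u^2 - 24u - 16v.
  reduce S modulo (f_1, f_2, h_3):
  remainder -24u - 16v - 16 ≠ 0; add h_4 = -24u - 16v - 16 to the basis.

S(h_3,h_4): lcm = uv. S = u - 2/3v^2 - 2/3v + 24.
  reduce S modulo (f_1, f_2, h_3, h_4):
  remainder -2/3v^2 - 4/3v + 70/3 ≠ 0; add h_5 = -2/3v^2 - 4/3v + 70/3 to the basis.

The other S-polynomials (S(f_2,h_3), S(f_1,h_4), S(f_2,h_4), S(f_1,h_5), S(f_2,h_5), S(h_3,h_5), S(h_4,h_5)) all reduce to 0 modulo the current basis, so we have a Gröbner basis.
Inter-reduce: drop elements whose leading term is divisible by another's, tail-reduce, and make monic.
Reduced Gröbner basis: {u + 2/3v + 2/3, v^2 + 2v - 35}.

From the last basis element, v^2 + 2v - 35 = 0, so v takes values in {-7, 5}. Each choice, substituted upward through the basis, yields the corresponding point(s) of the solution set.
  v = -7: the earlier basis element becomes u - 4 = 0, giving u = 4 — point (4, -7).
  v = 5: the earlier basis element becomes u + 4 = 0, giving u = -4 — point (-4, 5).
A lex Gröbner basis triangularizes the system, enabling back-substitution.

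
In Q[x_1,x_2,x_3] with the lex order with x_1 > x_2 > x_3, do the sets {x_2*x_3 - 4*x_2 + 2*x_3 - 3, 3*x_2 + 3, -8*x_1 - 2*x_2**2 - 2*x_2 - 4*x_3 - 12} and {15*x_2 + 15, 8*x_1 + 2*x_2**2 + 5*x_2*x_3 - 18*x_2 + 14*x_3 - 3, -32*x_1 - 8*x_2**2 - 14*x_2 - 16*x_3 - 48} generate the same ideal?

Two ideals are equal iff their reduced Gröbner bases coincide (the reduced basis is unique for a fixed ordering).
Buchberger on the first generating set:
f_1 = x_2*x_3 - 4*x_2 + 2*x_3 - 3, LT = x_2*x_3.
f_2 = 3*x_2 + 3, LT = x_2.
f_3 = -8*x_1 - 2*x_2**2 - 2*x_2 - 4*x_3 - 12, LT = x_1.

S(f_1,f_2): lcm = x_2*x_3. S = -4*x_2 + x_3 - 3.
  leading term x_2: subtract (-4/3)·f_2 from -4*x_2 + x_3 - 3 → x_3 + 1
  leading term x_3: no divisor's leading term divides it; move x_3 to the remainder.
  leading term 1: no divisor's leading term divides it; move 1 to the remainder.
  remainder x_3 + 1 ≠ 0; add g_4 = x_3 + 1 to the basis.

The other S-polynomials (S(f_1,f_3), S(f_2,f_3), S(f_1,g_4), S(f_2,g_4), S(f_3,g_4)) all reduce to 0 modulo the current basis, so we have a Gröbner basis.
Inter-reduce: drop elements whose leading term is divisible by another's, tail-reduce, and make monic.
Reduced Gröbner basis: {x_1 + 1, x_2 + 1, x_3 + 1}.

Buchberger on the second generating set:
h_1 = 15*x_2 + 15, LT = x_2.
h_2 = 8*x_1 + 2*x_2**2 + 5*x_2*x_3 - 18*x_2 + 14*x_3 - 3, LT = x_1.
h_3 = -32*x_1 - 8*x_2**2 - 14*x_2 - 16*x_3 - 48, LT = x_1.

S(h_2,h_3): lcm = x_1. S = 5/8*x_2*x_3 - 43/16*x_2 + 5/4*x_3 - 15/8.
  leading term x_2*x_3: subtract (1/24*x_3)·h_1 from 5/8*x_2*x_3 - 43/16*x_2 + 5/4*x_3 - 15/8 → -43/16*x_2 + 5/8*x_3 - 15/8
  leading term x_2: subtract (-43/240)·h_1 from -43/16*x_2 + 5/8*x_3 - 15/8 → 5/8*x_3 + 13/16
  leading term x_3: no divisor's leading term divides it; move 5/8*x_3 to the remainder.
  leading term 1: no divisor's leading term divides it; move 13/16 to the remainder.
  remainder 5/8*x_3 + 13/16 ≠ 0; add k_4 = 5/8*x_3 + 13/16 to the basis.

The other S-polynomials (S(h_1,h_2), S(h_1,h_3), S(h_1,k_4), S(h_2,k_4), S(h_3,k_4)) all reduce to 0 modulo the current basis, so we have a Gröbner basis.
Inter-reduce: drop elements whose leading term is divisible by another's, tail-reduce, and make monic.
Reduced Gröbner basis: {x_1 + 53/80, x_2 + 1, x_3 + 13/10}.

Since the reduced bases disagree, the two ideals are not the same.
The same test decides containment: I ⊆ J iff every generator of I reduces to 0 modulo a Gröbner basis of J.

No, the ideals differ.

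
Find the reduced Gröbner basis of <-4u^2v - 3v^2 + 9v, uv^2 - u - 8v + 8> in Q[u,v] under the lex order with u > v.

G = {u^2 + 3/4v^4 - 3/2v^3 - 3v^2 + 265/4v - 64, uv - u - 3/32v^4 + 9/32v^3 + 3/32v^2 - 265/32v + 8, v^5 - 2v^4 - 4v^3 + 262/3v^2 - 247/3v}

f_1 = -4u^2v - 3v^2 + 9v, LT = u^2v.
f_2 = uv^2 - u - 8v + 8, LT = uv^2.

S(f_1,f_2): lcm = u^2v^2. S = u^2 + 8uv - 8u + 3/4v^3 - 9/4v^2.
  leading term u^2: no divisor's leading term divides it; move u^2 to the remainder.
  leading term uv: no divisor's leading term divides it; move 8uv to the remainder.
  leading term u: no divisor's leading term divides it; move -8u to the remainder.
  leading term v^3: no divisor's leading term divides it; move 3/4v^3 to the remainder.
  leading term v^2: no divisor's leading term divides it; move -9/4v^2 to the remainder.
  remainder u^2 + 8uv - 8u + 3/4v^3 - 9/4v^2 ≠ 0; add g_3 = u^2 + 8uv - 8u + 3/4v^3 - 9/4v^2 to the basis.

S(f_1,g_3): lcm = u^2v. S = -8uv^2 + 8uv - 3/4v^4 + 9/4v^3 + 3/4v^2 - 9/4v.
  leading term uv^2: subtract (-8)·f_2 from -8uv^2 + 8uv - 3/4v^4 + 9/4v^3 + 3/4v^2 - 9/4v → 8uv - 8u - 3/4v^4 + 9/4v^3 + 3/4v^2 - 265/4v + 64
  leading term uv: no divisor's leading term divides it; move 8uv to the remainder.
  leading term u: no divisor's leading term divides it; move -8u to the remainder.
  leading term v^4: no divisor's leading term divides it; move -3/4v^4 to the remainder.
  leading term v^3: no divisor's leading term divides it; move 9/4v^3 to the remainder.
  leading term v^2: no divisor's leading term divides it; move 3/4v^2 to the remainder.
  leading term v: no divisor's leading term divides it; move -265/4v to the remainder.
  leading term 1: no divisor's leading term divides it; move 64 to the remainder.
  remainder 8uv - 8u - 3/4v^4 + 9/4v^3 + 3/4v^2 - 265/4v + 64 ≠ 0; add g_4 = 8uv - 8u - 3/4v^4 + 9/4v^3 + 3/4v^2 - 265/4v + 64 to the basis.

S(f_2,g_3): lcm = u^2v^2. S = -u^2 - 8uv^3 + 8uv^2 - 8uv + 8u - 3/4v^5 + 9/4v^4.
  leading term u^2: subtract (-1)·g_3 from -u^2 - 8uv^3 + 8uv^2 - 8uv + 8u - 3/4v^5 + 9/4v^4 → -8uv^3 + 8uv^2 - 3/4v^5 + 9/4v^4 + 3/4v^3 - 9/4v^2
  leading term uv^3: subtract (-8v)·f_2 from -8uv^3 + 8uv^2 - 3/4v^5 + 9/4v^4 + 3/4v^3 - 9/4v^2 → 8uv^2 - 8uv - 3/4v^5 + 9/4v^4 + 3/4v^3 - 265/4v^2 + 64v
  leading term uv^2: subtract (8)·f_2 from 8uv^2 - 8uv - 3/4v^5 + 9/4v^4 + 3/4v^3 - 265/4v^2 + 64v → -8uv + 8u - 3/4v^5 + 9/4v^4 + 3/4v^3 - 265/4v^2 + 128v - 64
  leading term uv: subtract (-1)·g_4 from -8uv + 8u - 3/4v^5 + 9/4v^4 + 3/4v^3 - 265/4v^2 + 128v - 64 → -3/4v^5 + 3/2v^4 + 3v^3 - 131/2v^2 + 247/4v
  leading term v^5: no divisor's leading term divides it; move -3/4v^5 to the remainder.
  leading term v^4: no divisor's leading term divides it; move 3/2v^4 to the remainder.
  leading term v^3: no divisor's leading term divides it; move 3v^3 to the remainder.
  leading term v^2: no divisor's leading term divides it; move -131/2v^2 to the remainder.
  leading term v: no divisor's leading term divides it; move 247/4v to the remainder.
  remainder -3/4v^5 + 3/2v^4 + 3v^3 - 131/2v^2 + 247/4v ≠ 0; add g_5 = -3/4v^5 + 3/2v^4 + 3v^3 - 131/2v^2 + 247/4v to the basis.

The other S-polynomials (S(f_1,g_4), S(f_2,g_4), S(g_3,g_4), S(f_1,g_5), S(f_2,g_5), S(g_3,g_5), S(g_4,g_5)) all reduce to 0 modulo the current basis, so we have a Gröbner basis.
Inter-reduce: drop elements whose leading term is divisible by another's, tail-reduce, and make monic.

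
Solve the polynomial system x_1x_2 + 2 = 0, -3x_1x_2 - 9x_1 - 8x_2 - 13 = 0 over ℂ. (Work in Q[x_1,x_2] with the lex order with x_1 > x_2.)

Compute a lex Gröbner basis by Buchberger's algorithm.
f_1 = x_1x_2 + 2, LT = x_1x_2.
f_2 = -3x_1x_2 - 9x_1 - 8x_2 - 13, LT = x_1x_2.

S(f_1,f_2): lcm = x_1x_2. S = -3x_1 - 8/3x_2 - 7/3.
  leading term x_1: no divisor's leading term divides it; move -3x_1 to the remainder.
  leading term x_2: no divisor's leading term divides it; move -8/3x_2 to the remainder.
  leading term 1: no divisor's leading term divides it; move -7/3 to the remainder.
  remainder -3x_1 - 8/3x_2 - 7/3 ≠ 0; add h_3 = -3x_1 - 8/3x_2 - 7/3 to the basis.

S(f_1,h_3): lcm = x_1x_2. S = -8/9x_2^2 - 7/9x_2 + 2.
  leading term x_2^2: no divisor's leading term divides it; move -8/9x_2^2 to the remainder.
  leading term x_2: no divisor's leading term divides it; move -7/9x_2 to the remainder.
  leading term 1: no divisor's leading term divides it; move 2 to the remainder.
  remainder -8/9x_2^2 - 7/9x_2 + 2 ≠ 0; add h_4 = -8/9x_2^2 - 7/9x_2 + 2 to the basis.

S(f_2,h_3): lcm = x_1x_2. S = 3x_1 - 8/9x_2^2 + 17/9x_2 + 13/3.
  leading term x_1: subtract (-1)·h_3 from 3x_1 - 8/9x_2^2 + 17/9x_2 + 13/3 → -8/9x_2^2 - 7/9x_2 + 2
  leading term x_2^2: subtract (1)·h_4 from -8/9x_2^2 - 7/9x_2 + 2 → 0
  remainder 0.

S(f_1,h_4): lcm = x_1x_2^2. S = -7/8x_1x_2 + 9/4x_1 + 2x_2.
  leading term x_1x_2: subtract (-7/8)·f_1 from -7/8x_1x_2 + 9/4x_1 + 2x_2 → 9/4x_1 + 2x_2 + 7/4
  leading term x_1: subtract (-3/4)·h_3 from 9/4x_1 + 2x_2 + 7/4 → 0
  remainder 0.

S(f_2,h_4): lcm = x_1x_2^2. S = 17/8x_1x_2 + 9/4x_1 + 8/3x_2^2 + 13/3x_2.
  leading term x_1x_2: subtract (17/8)·f_1 from 17/8x_1x_2 + 9/4x_1 + 8/3x_2^2 + 13/3x_2 → 9/4x_1 + 8/3x_2^2 + 13/3x_2 - 17/4
  leading term x_1: subtract (-3/4)·h_3 from 9/4x_1 + 8/3x_2^2 + 13/3x_2 - 17/4 → 8/3x_2^2 + 7/3x_2 - 6
  leading term x_2^2: subtract (-3)·h_4 from 8/3x_2^2 + 7/3x_2 - 6 → 0
  remainder 0.

S(h_3,h_4): leading monomials are coprime, so the S-polynomial reduces to 0 (Buchberger's first criterion).
Every S-polynomial of the final basis reduces to 0, so we have a Gröbner basis.
Inter-reduce: drop elements whose leading term is divisible by another's, tail-reduce, and make monic.
Reduced Gröbner basis: {x_1 + 8/9x_2 + 7/9, x_2^2 + 7/8x_2 - 9/4}.

The lex basis is triangular: the last element involves only x_2. Solving x_2^2 + 7/8x_2 - 9/4 = 0 gives x_2 ∈ {-2, 9/8}; substituting each value into the earlier elements determines the remaining variables.
  x_2 = -2: the earlier basis element becomes x_1 - 1 = 0, giving x_1 = 1 — point (1, -2).
  x_2 = 9/8: the earlier basis element becomes x_1 + 16/9 = 0, giving x_1 = -16/9 — point (-16/9, 9/8).
Each listed point satisfies every original equation (direct substitution).

{(1, -2), (-16/9, 9/8)}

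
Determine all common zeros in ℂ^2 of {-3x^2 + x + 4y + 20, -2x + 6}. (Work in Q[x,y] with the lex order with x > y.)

Compute a lex Gröbner basis by Buchberger's algorithm.
f_1 = -3x^2 + x + 4y + 20, LT = x^2.
f_2 = -2x + 6, LT = x.

S(f_1,f_2): lcm = x^2. S = 8/3x - 4/3y - 20/3.
  reduce S modulo (f_1, f_2):
  remainder -4/3y + 4/3 ≠ 0; add h_3 = -4/3y + 4/3 to the basis.

The other S-polynomials (S(f_1,h_3), S(f_2,h_3)) all reduce to 0 modulo the current basis, so we have a Gröbner basis.
Inter-reduce: drop elements whose leading term is divisible by another's, tail-reduce, and make monic.
Reduced Gröbner basis: {x - 3, y - 1}.

Since the basis is lex-ordered, y - 1 is univariate in y. Its roots are {1}. Back-substituting each root into the other basis elements fixes the other coordinates.
  y = 1: the earlier basis element becomes x - 3 = 0, giving x = 3 — point (3, 1).

{(3, 1)}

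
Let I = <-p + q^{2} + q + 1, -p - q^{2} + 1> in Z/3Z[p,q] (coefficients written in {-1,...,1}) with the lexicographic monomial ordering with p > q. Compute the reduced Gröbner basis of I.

G = {p + q - 1, q^{2} - q}

f_1 = -p + q^{2} + q + 1, LT = p.
f_2 = -p - q^{2} + 1, LT = p.

S(f_1,f_2): lcm = p. S = q^{2} - q.
  reduce S modulo (f_1, f_2):
  remainder q^{2} - q ≠ 0; add g_3 = q^{2} - q to the basis.

The other S-polynomials (S(f_1,g_3), S(f_2,g_3)) all reduce to 0 modulo the current basis, so we have a Gröbner basis.
Inter-reduce: drop elements whose leading term is divisible by another's, tail-reduce, and make monic.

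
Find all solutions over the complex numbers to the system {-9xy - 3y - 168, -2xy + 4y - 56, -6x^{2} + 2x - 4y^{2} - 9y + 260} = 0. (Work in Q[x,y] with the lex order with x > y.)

Compute a lex Gröbner basis by Buchberger's algorithm.
f_1 = -9xy - 3y - 168, LT = xy.
f_2 = -2xy + 4y - 56, LT = xy.
f_3 = -6x^{2} + 2x - 4y^{2} - 9y + 260, LT = x^{2}.

S(f_1,f_2): lcm = xy. S = \tfrac{7}{3}y - \tfrac{28}{3}.
  leading term y: no divisor's leading term divides it; move \tfrac{7}{3}y to the remainder.
  leading term 1: no divisor's leading term divides it; move -\tfrac{28}{3} to the remainder.
  remainder \tfrac{7}{3}y - \tfrac{28}{3} ≠ 0; add h_4 = \tfrac{7}{3}y - \tfrac{28}{3} to the basis.

S(f_1,f_3): lcm = x^{2}y. S = \tfrac{2}{3}xy + \tfrac{56}{3}x - \tfrac{2}{3}y^{3} - \tfrac{3}{2}y^{2} + \tfrac{130}{3}y.
  leading term xy: subtract (-\tfrac{2}{27})·f_1 from \tfrac{2}{3}xy + \tfrac{56}{3}x - \tfrac{2}{3}y^{3} - \tfrac{3}{2}y^{2} + \tfrac{130}{3}y → \tfrac{56}{3}x - \tfrac{2}{3}y^{3} - \tfrac{3}{2}y^{2} + \tfrac{388}{9}y - \tfrac{112}{9}
  leading term x: no divisor's leading term divides it; move \tfrac{56}{3}x to the remainder.
  leading term y^{3}: subtract (-\tfrac{2}{7}y^{2})·h_4 from -\tfrac{2}{3}y^{3} - \tfrac{3}{2}y^{2} + \tfrac{388}{9}y - \tfrac{112}{9} → -\tfrac{25}{6}y^{2} + \tfrac{388}{9}y - \tfrac{112}{9}
  leading term y^{2}: subtract (-\tfrac{25}{14}y)·h_4 from -\tfrac{25}{6}y^{2} + \tfrac{388}{9}y - \tfrac{112}{9} → \tfrac{238}{9}y - \tfrac{112}{9}
  leading term y: subtract (\tfrac{34}{3})·h_4 from \tfrac{238}{9}y - \tfrac{112}{9} → \tfrac{280}{3}
  leading term 1: no divisor's leading term divides it; move \tfrac{280}{3} to the remainder.
  remainder \tfrac{56}{3}x + \tfrac{280}{3} ≠ 0; add h_5 = \tfrac{56}{3}x + \tfrac{280}{3} to the basis.

The other S-polynomials (S(f_2,f_3), S(f_1,h_4), S(f_2,h_4), S(f_3,h_4), S(f_1,h_5), S(f_2,h_5), S(f_3,h_5), S(h_4,h_5)) all reduce to 0 modulo the current basis, so we have a Gröbner basis.
Inter-reduce: drop elements whose leading term is divisible by another's, tail-reduce, and make monic.
Reduced Gröbner basis: {x + 5, y - 4}.

Since the basis is lex-ordered, y - 4 is univariate in y. Its roots are {4}. Back-substituting each root into the other basis elements fixes the other coordinates.
  y = 4: the earlier basis element becomes x + 5 = 0, giving x = -5 — point (-5, 4).
Check: every point annihilates each of the original generators.

{(-5, 4)}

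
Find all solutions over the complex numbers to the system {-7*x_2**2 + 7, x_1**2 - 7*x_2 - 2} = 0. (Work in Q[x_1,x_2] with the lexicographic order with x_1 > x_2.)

Compute a lex Gröbner basis by Buchberger's algorithm.
f_1 = -7*x_2**2 + 7, LT = x_2**2.
f_2 = x_1**2 - 7*x_2 - 2, LT = x_1**2.

The S-polynomials (S(f_1,f_2)) all reduce to 0 modulo the current basis, so we have a Gröbner basis.
Inter-reduce: drop elements whose leading term is divisible by another's, tail-reduce, and make monic.
Reduced Gröbner basis: {x_1**2 - 7*x_2 - 2, x_2**2 - 1}.

Elimination: the polynomial x_2**2 - 1 lies in the elimination ideal for x_2, so x_2 ∈ {-1, 1}. For each such x_2, the remaining basis elements (now univariate) give the rest of the solution.
  x_2 = -1: the earlier basis element becomes x_1**2 + 5 = 0, giving x_1 = -sqrt(5)*I, sqrt(5)*I — points (-sqrt(5)*I, -1), (sqrt(5)*I, -1).
  x_2 = 1: the earlier basis element becomes x_1**2 - 9 = 0, giving x_1 = -3, 3 — points (-3, 1), (3, 1).
Check: every point annihilates each of the original generators.
A lex Gröbner basis triangularizes the system, enabling back-substitution.

{(-sqrt(5)*I, -1), (sqrt(5)*I, -1), (-3, 1), (3, 1)}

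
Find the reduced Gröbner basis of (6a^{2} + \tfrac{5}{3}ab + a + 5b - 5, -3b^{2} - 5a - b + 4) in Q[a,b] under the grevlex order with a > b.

f_1 = 6a^{2} + \tfrac{5}{3}ab + a + 5b - 5, LT = a^{2}.
f_2 = -3b^{2} - 5a - b + 4, LT = b^{2}.

The S-polynomials (S(f_1,f_2)) all reduce to 0 modulo the current basis, so we have a Gröbner basis.

G = {a^{2} + \tfrac{5}{18}ab + \tfrac{1}{6}a + \tfrac{5}{6}b - \tfrac{5}{6}, b^{2} + \tfrac{5}{3}a + \tfrac{1}{3}b - \tfrac{4}{3}}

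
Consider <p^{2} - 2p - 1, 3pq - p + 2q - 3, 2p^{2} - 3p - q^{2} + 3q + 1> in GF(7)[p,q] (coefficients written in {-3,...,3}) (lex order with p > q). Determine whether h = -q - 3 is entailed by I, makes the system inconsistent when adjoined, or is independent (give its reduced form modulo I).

First compute the reduced Gröbner basis of I by Buchberger's algorithm.
f_1 = p^{2} - 2p - 1, LT = p^{2}.
f_2 = 3pq - p + 2q - 3, LT = pq.
f_3 = 2p^{2} - 3p - q^{2} + 3q + 1, LT = p^{2}.

S(f_1,f_2): lcm = p^{2}q. S = -2p^{2} + 2pq + p - q.
  leading term p^{2}: subtract (-2)·f_1 from -2p^{2} + 2pq + p - q → 2pq - 3p - q - 2
  leading term pq: subtract (3)·f_2 from 2pq - 3p - q - 2 → 0
  remainder 0.

S(f_1,f_3): lcm = p^{2}. S = 3p - 3q^{2} + 2q + 2.
  leading term p: no divisor's leading term divides it; move 3p to the remainder.
  leading term q^{2}: no divisor's leading term divides it; move -3q^{2} to the remainder.
  leading term q: no divisor's leading term divides it; move 2q to the remainder.
  leading term 1: no divisor's leading term divides it; move 2 to the remainder.
  remainder 3p - 3q^{2} + 2q + 2 ≠ 0; add k_4 = 3p - 3q^{2} + 2q + 2 to the basis.

S(f_2,f_3): lcm = p^{2}q. S = 2p^{2} + pq - p - 3q^{3} + 2q^{2} + 3q.
  leading term p^{2}: subtract (2)·f_1 from 2p^{2} + pq - p - 3q^{3} + 2q^{2} + 3q → pq + 3p - 3q^{3} + 2q^{2} + 3q + 2
  leading term pq: subtract (-2)·f_2 from pq + 3p - 3q^{3} + 2q^{2} + 3q + 2 → p - 3q^{3} + 2q^{2} + 3
  leading term p: subtract (-2)·k_4 from p - 3q^{3} + 2q^{2} + 3 → -3q^{3} + 3q^{2} - 3q
  leading term q^{3}: no divisor's leading term divides it; move -3q^{3} to the remainder.
  leading term q^{2}: no divisor's leading term divides it; move 3q^{2} to the remainder.
  leading term q: no divisor's leading term divides it; move -3q to the remainder.
  remainder -3q^{3} + 3q^{2} - 3q ≠ 0; add k_5 = -3q^{3} + 3q^{2} - 3q to the basis.

S(f_1,k_4): lcm = p^{2}. S = pq^{2} - 3pq + 2p - 1.
  leading term pq^{2}: subtract (-2q)·f_2 from pq^{2} - 3pq + 2p - 1 → 2pq + 2p - 3q^{2} + q - 1
  leading term pq: subtract (3)·f_2 from 2pq + 2p - 3q^{2} + q - 1 → -2p - 3q^{2} + 2q + 1
  leading term p: subtract (-3)·k_4 from -2p - 3q^{2} + 2q + 1 → 2q^{2} + q
  leading term q^{2}: no divisor's leading term divides it; move 2q^{2} to the remainder.
  leading term q: no divisor's leading term divides it; move q to the remainder.
  remainder 2q^{2} + q ≠ 0; add k_6 = 2q^{2} + q to the basis.

S(f_2,k_4): lcm = pq. S = 2p + q^{3} - 3q^{2} - 1.
  leading term p: subtract (3)·k_4 from 2p + q^{3} - 3q^{2} - 1 → q^{3} - q^{2} + q
  leading term q^{3}: subtract (2)·k_5 from q^{3} - q^{2} + q → 0
  remainder 0.

S(f_3,k_4): lcm = p^{2}. S = pq^{2} - 3pq - p + 3q^{2} - 2q - 3.
  leading term pq^{2}: subtract (-2q)·f_2 from pq^{2} - 3pq - p + 3q^{2} - 2q - 3 → 2pq - p - q - 3
  leading term pq: subtract (3)·f_2 from 2pq - p - q - 3 → 2p - 1
  leading term p: subtract (3)·k_4 from 2p - 1 → 2q^{2} + q
  leading term q^{2}: subtract (1)·k_6 from 2q^{2} + q → 0
  remainder 0.

S(f_1,k_5): leading monomials are coprime, so the S-polynomial reduces to 0 (Buchberger's first criterion).
S(f_2,k_5): lcm = pq^{3}. S = 3pq^{2} - pq + 3q^{3} - q^{2}.
  leading term pq^{2}: subtract (q)·f_2 from 3pq^{2} - pq + 3q^{3} - q^{2} → 3q^{3} - 3q^{2} + 3q
  leading term q^{3}: subtract (-1)·k_5 from 3q^{3} - 3q^{2} + 3q → 0
  remainder 0.

S(f_3,k_5): leading monomials are coprime, so the S-polynomial reduces to 0 (Buchberger's first criterion).
S(k_4,k_5): leading monomials are coprime, so the S-polynomial reduces to 0 (Buchberger's first criterion).
S(f_1,k_6): leading monomials are coprime, so the S-polynomial reduces to 0 (Buchberger's first criterion).
S(f_2,k_6): lcm = pq^{2}. S = -2pq + 3q^{2} - q.
  leading term pq: subtract (-3)·f_2 from -2pq + 3q^{2} - q → -3p + 3q^{2} - 2q - 2
  leading term p: subtract (-1)·k_4 from -3p + 3q^{2} - 2q - 2 → 0
  remainder 0.

S(f_3,k_6): leading monomials are coprime, so the S-polynomial reduces to 0 (Buchberger's first criterion).
S(k_4,k_6): leading monomials are coprime, so the S-polynomial reduces to 0 (Buchberger's first criterion).
S(k_5,k_6): lcm = q^{3}. S = 2q^{2} + q.
  leading term q^{2}: subtract (1)·k_6 from 2q^{2} + q → 0
  remainder 0.

Every S-polynomial of the final basis reduces to 0, so we have a Gröbner basis.
Inter-reduce: drop elements whose leading term is divisible by another's, tail-reduce, and make monic.
Reduced Gröbner basis: {p + 3, q^{2} - 3q}.
Label its elements g_1 = p + 3, g_2 = q^{2} - 3q.

Reduce h = -q - 3 modulo G:
  leading term q: no divisor's leading term divides it; move -q to the remainder.
  leading term 1: no divisor's leading term divides it; move -3 to the remainder.
  normal form = -q - 3.
The normal form is nonzero, so h ∉ I. Since h minus its normal form lies in I, I + (h) = I + (r) where r = -q - 3; decide whether this ideal is the whole ring.
Run Buchberger on G together with r (pairs among the g_i already reduce to 0 since G is a Gröbner basis):
g_1 = p + 3, LT = p.
g_2 = q^{2} - 3q, LT = q^{2}.
r = -q - 3, LT = q.

S(g_1,g_2): leading monomials are coprime, so the S-polynomial reduces to 0 (Buchberger's first criterion).
S(g_1,r): leading monomials are coprime, so the S-polynomial reduces to 0 (Buchberger's first criterion).
S(g_2,r): lcm = q^{2}. S = q.
  leading term q: subtract (-1)·r from q → -3
  leading term 1: no divisor's leading term divides it; move -3 to the remainder.
  remainder -3 ≠ 0; add m_4 = -3 to the basis.

S(g_1,m_4): leading monomials are coprime, so the S-polynomial reduces to 0 (Buchberger's first criterion).
S(g_2,m_4): leading monomials are coprime, so the S-polynomial reduces to 0 (Buchberger's first criterion).
S(r,m_4): leading monomials are coprime, so the S-polynomial reduces to 0 (Buchberger's first criterion).
Every S-polynomial of the final basis reduces to 0, so we have a Gröbner basis.
Inter-reduce: drop elements whose leading term is divisible by another's, tail-reduce, and make monic.
Reduced Gröbner basis: {1}.
The reduced Gröbner basis of I + (h) is {1}: the ideal is the whole ring, so the enlarged system has no common solution — adjoining h is inconsistent.

Adjoining -q - 3 makes the ideal the whole ring: the system is inconsistent.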